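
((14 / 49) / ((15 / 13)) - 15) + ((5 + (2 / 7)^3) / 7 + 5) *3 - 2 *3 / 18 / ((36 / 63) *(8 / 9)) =2010181 / 1152480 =1.74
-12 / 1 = -12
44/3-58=-43.33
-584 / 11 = -53.09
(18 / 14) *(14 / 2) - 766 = -757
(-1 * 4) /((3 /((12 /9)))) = -16 /9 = -1.78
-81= -81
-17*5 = -85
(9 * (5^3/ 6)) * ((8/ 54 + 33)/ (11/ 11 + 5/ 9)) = 111875/ 28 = 3995.54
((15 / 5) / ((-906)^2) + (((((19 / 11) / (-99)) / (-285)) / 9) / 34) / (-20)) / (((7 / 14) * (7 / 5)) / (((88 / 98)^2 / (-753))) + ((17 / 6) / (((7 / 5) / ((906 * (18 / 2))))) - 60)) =232625372 / 1007677893506286465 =0.00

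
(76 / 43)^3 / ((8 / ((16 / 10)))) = 438976 / 397535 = 1.10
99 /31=3.19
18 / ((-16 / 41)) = -369 / 8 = -46.12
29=29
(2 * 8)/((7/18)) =288/7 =41.14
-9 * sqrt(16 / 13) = -9.98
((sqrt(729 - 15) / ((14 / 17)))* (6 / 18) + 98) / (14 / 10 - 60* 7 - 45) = -0.23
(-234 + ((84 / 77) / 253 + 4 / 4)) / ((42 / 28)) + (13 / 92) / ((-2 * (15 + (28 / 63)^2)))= -12771800431 / 82220952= -155.34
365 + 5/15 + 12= 1132/3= 377.33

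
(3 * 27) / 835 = 81 / 835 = 0.10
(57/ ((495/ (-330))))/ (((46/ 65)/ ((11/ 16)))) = -13585/ 368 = -36.92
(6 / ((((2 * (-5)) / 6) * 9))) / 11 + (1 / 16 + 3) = 2663 / 880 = 3.03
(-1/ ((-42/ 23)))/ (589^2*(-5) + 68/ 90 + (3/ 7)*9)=-345/ 1092798244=-0.00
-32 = -32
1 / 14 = 0.07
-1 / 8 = -0.12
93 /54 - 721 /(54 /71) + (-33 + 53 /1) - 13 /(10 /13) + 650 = -293.16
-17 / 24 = -0.71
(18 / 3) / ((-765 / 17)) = -2 / 15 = -0.13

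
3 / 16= 0.19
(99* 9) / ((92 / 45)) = 40095 / 92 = 435.82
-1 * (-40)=40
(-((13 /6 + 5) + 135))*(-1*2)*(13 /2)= 11089 /6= 1848.17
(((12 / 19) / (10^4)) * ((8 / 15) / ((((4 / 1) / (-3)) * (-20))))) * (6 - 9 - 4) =-0.00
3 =3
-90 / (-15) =6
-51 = -51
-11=-11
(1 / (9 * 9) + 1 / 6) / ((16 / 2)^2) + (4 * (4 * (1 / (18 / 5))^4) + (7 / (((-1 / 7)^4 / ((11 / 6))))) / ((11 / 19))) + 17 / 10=223489556833 / 4199040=53223.96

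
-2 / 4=-1 / 2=-0.50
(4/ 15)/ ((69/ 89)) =356/ 1035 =0.34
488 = 488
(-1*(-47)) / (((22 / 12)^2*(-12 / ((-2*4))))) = 1128 / 121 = 9.32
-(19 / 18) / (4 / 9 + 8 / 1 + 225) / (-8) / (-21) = -19 / 705936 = -0.00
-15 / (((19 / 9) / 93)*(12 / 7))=-385.46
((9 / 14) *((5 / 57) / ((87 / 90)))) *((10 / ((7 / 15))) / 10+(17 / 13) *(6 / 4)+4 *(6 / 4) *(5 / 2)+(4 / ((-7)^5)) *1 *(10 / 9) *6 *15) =64690425 / 58118606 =1.11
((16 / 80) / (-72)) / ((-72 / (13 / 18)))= 0.00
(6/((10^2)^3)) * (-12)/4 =-9/500000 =-0.00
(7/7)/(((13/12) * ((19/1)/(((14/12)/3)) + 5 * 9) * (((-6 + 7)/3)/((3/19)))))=84/18031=0.00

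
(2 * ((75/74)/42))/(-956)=-25/495208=-0.00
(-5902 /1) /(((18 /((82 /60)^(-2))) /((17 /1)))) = -5016700 /1681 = -2984.35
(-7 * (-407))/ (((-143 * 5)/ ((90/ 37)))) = -126/ 13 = -9.69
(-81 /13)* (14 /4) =-567 /26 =-21.81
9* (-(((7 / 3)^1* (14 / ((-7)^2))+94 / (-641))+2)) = -14538 / 641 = -22.68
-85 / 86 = -0.99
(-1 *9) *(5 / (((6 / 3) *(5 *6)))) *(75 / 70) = -45 / 56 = -0.80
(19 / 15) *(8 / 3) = 152 / 45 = 3.38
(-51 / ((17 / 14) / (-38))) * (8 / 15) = 4256 / 5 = 851.20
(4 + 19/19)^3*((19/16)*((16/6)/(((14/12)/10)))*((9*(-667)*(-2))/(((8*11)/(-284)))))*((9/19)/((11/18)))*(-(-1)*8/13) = -690465060000/11011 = -62706844.07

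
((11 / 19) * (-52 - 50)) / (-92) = 561 / 874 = 0.64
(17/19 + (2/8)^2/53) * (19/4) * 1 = 14435/3392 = 4.26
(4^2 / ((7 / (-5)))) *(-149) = 11920 / 7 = 1702.86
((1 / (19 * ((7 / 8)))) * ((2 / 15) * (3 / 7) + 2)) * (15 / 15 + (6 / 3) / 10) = 3456 / 23275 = 0.15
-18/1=-18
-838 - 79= -917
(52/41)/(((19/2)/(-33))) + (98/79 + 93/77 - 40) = -198821489/4738657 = -41.96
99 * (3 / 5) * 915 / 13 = 54351 / 13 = 4180.85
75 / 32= 2.34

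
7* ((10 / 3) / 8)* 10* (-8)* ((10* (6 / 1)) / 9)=-14000 / 9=-1555.56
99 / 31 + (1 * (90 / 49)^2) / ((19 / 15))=8282781 / 1414189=5.86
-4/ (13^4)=-4/ 28561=-0.00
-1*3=-3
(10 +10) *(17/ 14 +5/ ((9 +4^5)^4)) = 193575418767270/ 7970752537447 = 24.29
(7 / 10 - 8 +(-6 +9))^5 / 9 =-147008443 / 900000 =-163.34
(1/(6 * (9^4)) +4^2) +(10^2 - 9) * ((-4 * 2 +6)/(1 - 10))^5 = 1895395/118098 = 16.05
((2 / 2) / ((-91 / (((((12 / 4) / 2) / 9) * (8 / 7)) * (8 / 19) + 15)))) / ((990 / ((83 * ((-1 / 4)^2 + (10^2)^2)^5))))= -1389383678946599602.41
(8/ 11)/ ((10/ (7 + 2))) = 36/ 55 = 0.65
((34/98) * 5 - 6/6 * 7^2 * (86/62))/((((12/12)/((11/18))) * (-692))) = 46112/788361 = 0.06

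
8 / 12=2 / 3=0.67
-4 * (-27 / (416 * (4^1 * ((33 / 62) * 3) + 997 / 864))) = 90396 / 2625727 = 0.03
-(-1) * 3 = 3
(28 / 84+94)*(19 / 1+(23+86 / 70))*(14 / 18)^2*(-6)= -5994506 / 405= -14801.25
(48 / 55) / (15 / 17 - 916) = -816 / 855635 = -0.00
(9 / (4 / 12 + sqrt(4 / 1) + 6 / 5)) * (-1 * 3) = -405 / 53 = -7.64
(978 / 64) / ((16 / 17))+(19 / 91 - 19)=-119037 / 46592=-2.55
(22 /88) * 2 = 1 /2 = 0.50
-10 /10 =-1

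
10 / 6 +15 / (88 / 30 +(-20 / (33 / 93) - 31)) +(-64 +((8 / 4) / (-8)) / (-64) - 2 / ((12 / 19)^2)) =-2167222429 / 32097024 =-67.52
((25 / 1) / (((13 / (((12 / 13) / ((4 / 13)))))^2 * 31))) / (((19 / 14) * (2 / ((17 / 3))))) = 8925 / 99541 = 0.09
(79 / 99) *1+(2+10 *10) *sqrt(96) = 79 / 99+408 *sqrt(6) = 1000.19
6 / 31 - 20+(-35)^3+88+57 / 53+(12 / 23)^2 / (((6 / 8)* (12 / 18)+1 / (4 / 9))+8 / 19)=-8966259931032 / 209464427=-42805.65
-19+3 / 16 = -301 / 16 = -18.81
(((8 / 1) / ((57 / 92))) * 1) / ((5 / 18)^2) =79488 / 475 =167.34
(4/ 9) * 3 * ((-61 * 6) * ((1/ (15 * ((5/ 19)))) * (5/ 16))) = -1159/ 30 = -38.63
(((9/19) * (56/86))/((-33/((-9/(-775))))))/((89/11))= -756/56352575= -0.00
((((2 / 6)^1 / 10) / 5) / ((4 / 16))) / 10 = 1 / 375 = 0.00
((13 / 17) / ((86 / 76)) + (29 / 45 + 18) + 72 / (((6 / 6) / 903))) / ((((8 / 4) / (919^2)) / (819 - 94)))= 261986069161215355 / 13158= 19910781969996.61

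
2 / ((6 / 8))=8 / 3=2.67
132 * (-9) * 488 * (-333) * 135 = 26062391520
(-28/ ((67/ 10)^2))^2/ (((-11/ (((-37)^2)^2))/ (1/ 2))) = -7346711120000/ 221662331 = -33143.71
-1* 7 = -7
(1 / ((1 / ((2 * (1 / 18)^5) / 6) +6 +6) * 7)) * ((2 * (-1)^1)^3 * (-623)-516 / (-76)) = 0.00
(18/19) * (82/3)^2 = 13448/19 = 707.79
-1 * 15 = -15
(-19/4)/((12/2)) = -19/24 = -0.79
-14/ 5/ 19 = -14/ 95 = -0.15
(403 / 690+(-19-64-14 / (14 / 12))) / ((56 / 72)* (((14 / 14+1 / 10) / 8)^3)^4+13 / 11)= -14773663578036633600000000000 / 184924111902134156655172891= -79.89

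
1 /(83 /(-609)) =-7.34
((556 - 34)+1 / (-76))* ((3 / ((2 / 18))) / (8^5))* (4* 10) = 5355585 / 311296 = 17.20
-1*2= -2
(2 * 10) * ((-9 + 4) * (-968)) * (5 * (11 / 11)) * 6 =2904000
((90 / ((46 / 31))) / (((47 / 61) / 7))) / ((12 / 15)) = 2978325 / 4324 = 688.79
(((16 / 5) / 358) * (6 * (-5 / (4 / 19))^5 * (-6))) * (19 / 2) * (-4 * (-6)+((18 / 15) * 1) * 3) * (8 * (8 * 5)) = 204018799587.99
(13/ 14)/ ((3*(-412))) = -13/ 17304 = -0.00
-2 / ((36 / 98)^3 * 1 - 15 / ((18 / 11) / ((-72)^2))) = 117649 / 2795337324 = 0.00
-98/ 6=-49/ 3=-16.33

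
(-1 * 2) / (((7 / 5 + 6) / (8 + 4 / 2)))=-100 / 37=-2.70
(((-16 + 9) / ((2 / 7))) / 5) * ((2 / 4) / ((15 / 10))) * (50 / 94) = -245 / 282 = -0.87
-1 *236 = -236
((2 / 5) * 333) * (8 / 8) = 666 / 5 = 133.20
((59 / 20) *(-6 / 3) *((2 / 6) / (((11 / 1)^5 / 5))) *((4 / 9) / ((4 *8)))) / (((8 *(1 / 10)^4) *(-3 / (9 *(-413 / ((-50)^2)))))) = -24367 / 46382688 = -0.00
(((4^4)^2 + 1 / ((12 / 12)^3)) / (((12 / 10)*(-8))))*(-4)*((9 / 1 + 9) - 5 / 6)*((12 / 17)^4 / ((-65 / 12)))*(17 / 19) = -23329074816 / 1213511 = -19224.44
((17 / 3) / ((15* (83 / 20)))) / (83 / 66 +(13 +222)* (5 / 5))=1496 / 3882657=0.00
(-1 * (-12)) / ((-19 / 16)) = -192 / 19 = -10.11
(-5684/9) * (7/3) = -1473.63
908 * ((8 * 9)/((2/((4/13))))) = 130752/13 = 10057.85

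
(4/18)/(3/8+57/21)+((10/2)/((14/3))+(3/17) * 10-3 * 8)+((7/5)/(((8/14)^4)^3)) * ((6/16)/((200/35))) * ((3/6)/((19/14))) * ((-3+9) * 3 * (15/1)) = 71051720082763469429/9449940052869120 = 7518.75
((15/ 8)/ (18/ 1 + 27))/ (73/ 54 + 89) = 9/ 19516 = 0.00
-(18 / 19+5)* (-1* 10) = 59.47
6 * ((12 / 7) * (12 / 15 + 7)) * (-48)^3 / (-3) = 103514112 / 35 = 2957546.06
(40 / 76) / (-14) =-5 / 133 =-0.04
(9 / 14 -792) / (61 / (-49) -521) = 25851 / 17060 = 1.52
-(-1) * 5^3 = 125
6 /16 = 3 /8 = 0.38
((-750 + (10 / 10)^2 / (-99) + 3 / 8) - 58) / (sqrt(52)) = -639647 * sqrt(13) / 20592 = -112.00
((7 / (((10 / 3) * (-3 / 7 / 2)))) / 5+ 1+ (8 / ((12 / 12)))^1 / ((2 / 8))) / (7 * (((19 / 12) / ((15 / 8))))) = 3492 / 665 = 5.25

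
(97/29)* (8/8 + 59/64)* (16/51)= 3977/1972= 2.02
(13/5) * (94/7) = 1222/35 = 34.91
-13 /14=-0.93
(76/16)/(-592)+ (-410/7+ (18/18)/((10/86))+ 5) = -44.98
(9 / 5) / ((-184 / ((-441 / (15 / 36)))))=10.35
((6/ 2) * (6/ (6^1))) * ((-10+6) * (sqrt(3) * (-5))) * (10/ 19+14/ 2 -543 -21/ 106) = -32365290 * sqrt(3)/ 1007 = -55668.65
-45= -45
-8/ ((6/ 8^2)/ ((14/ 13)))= -3584/ 39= -91.90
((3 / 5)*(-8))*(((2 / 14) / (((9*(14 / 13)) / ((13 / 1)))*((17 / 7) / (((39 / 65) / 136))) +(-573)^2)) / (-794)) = 676 / 257321324365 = 0.00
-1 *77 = -77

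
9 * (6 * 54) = 2916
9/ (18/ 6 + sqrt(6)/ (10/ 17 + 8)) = 95922/ 31685 - 3723*sqrt(6)/ 31685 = 2.74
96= 96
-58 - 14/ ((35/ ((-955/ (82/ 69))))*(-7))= -29825/ 287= -103.92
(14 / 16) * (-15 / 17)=-105 / 136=-0.77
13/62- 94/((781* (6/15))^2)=3946534/18908791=0.21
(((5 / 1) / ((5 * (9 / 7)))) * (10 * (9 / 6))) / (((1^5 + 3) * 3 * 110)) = 7 / 792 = 0.01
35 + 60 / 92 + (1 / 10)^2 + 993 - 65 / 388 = 57364289 / 55775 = 1028.49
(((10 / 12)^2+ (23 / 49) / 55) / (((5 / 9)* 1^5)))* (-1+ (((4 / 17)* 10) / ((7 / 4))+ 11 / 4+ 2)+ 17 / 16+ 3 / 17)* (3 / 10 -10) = -79778617769 / 1026256000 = -77.74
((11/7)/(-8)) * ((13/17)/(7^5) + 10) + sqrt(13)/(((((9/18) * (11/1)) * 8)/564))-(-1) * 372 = 141 * sqrt(13)/11 + 5920668975/16000264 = 416.25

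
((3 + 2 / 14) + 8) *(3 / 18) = 13 / 7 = 1.86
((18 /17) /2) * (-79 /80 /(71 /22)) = -7821 /48280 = -0.16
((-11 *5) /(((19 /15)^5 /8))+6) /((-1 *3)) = 106422802 /2476099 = 42.98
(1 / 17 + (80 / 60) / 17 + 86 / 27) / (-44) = -1525 / 20196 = -0.08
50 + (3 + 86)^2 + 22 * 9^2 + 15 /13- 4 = 126752 /13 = 9750.15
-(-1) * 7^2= 49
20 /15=4 /3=1.33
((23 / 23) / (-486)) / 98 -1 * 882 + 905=1095443 / 47628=23.00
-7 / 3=-2.33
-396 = -396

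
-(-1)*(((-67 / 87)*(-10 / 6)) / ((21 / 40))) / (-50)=-268 / 5481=-0.05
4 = 4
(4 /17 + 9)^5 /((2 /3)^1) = 100773.17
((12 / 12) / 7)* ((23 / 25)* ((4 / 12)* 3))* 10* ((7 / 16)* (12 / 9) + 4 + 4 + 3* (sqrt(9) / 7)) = 19067 / 1470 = 12.97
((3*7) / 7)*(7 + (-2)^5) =-75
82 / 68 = 41 / 34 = 1.21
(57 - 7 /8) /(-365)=-449 /2920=-0.15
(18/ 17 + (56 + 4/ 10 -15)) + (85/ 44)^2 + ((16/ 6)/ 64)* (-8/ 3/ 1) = 68245781/ 1481040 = 46.08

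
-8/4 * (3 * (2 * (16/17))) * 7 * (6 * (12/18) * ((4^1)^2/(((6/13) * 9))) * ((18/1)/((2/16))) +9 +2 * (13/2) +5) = -177539.76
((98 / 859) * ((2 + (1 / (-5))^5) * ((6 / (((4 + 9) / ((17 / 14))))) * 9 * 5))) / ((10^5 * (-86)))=-20078037 / 30011312500000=-0.00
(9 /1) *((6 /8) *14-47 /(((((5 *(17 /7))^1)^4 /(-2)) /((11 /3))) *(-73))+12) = 1543296582321 /7621291250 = 202.50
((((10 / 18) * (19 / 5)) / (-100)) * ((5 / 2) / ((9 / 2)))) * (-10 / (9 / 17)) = 323 / 1458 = 0.22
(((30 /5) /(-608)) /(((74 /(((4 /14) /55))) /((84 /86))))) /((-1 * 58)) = 9 /771444080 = 0.00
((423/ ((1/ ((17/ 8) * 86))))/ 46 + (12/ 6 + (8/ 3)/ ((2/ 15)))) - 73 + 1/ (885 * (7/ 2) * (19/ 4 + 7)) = 87299712257/ 53574360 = 1629.51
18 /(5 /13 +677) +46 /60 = 0.79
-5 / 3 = -1.67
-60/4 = -15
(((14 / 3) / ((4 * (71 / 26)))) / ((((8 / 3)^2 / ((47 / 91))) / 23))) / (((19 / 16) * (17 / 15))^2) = 2918700 / 7407359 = 0.39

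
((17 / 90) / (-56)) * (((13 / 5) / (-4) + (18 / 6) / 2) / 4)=-289 / 403200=-0.00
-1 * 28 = -28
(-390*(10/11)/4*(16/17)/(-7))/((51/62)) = 322400/22253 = 14.49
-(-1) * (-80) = -80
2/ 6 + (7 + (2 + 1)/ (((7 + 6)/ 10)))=376/ 39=9.64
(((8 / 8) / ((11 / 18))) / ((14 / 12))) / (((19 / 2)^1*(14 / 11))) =108 / 931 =0.12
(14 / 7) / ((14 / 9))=9 / 7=1.29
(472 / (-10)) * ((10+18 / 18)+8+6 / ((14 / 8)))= -37052 / 35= -1058.63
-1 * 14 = -14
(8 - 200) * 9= -1728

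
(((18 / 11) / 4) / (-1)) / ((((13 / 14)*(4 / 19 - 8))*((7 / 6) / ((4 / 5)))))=0.04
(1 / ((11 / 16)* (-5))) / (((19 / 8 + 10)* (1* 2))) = -64 / 5445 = -0.01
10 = 10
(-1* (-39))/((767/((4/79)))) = 12/4661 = 0.00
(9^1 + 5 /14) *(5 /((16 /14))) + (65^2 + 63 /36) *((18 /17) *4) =17942.47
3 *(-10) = -30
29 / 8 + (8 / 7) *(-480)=-30517 / 56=-544.95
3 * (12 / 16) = 9 / 4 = 2.25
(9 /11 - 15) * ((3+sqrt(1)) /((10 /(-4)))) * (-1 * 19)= -23712 /55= -431.13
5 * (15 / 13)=75 / 13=5.77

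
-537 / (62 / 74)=-19869 / 31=-640.94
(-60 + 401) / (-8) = -341 / 8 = -42.62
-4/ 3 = -1.33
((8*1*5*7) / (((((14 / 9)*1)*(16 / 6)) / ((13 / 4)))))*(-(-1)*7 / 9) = 1365 / 8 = 170.62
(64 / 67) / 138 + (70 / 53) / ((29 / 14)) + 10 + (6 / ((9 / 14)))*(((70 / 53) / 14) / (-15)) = 225654410 / 21316653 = 10.59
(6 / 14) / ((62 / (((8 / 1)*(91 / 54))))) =26 / 279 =0.09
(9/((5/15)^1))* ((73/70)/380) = 1971/26600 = 0.07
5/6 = 0.83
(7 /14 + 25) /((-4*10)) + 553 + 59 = 611.36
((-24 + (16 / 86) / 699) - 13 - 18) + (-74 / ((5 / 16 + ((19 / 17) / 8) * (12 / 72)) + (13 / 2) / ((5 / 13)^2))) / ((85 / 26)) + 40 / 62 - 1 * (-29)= -10884282070562 / 420798090171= -25.87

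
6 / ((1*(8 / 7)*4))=21 / 16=1.31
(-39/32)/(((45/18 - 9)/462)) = 693/8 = 86.62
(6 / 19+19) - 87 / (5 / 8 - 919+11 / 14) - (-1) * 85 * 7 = 599858288 / 976315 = 614.41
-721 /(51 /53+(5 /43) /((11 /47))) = -18074749 /36578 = -494.14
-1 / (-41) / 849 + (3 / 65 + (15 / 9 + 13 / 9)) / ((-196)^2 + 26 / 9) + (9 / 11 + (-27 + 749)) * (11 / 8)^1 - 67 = 2900503709349967 / 3129336061800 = 926.88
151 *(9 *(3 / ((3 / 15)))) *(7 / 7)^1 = 20385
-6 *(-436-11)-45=2637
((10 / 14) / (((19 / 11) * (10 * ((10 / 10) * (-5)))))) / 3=-11 / 3990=-0.00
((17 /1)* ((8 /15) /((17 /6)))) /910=8 /2275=0.00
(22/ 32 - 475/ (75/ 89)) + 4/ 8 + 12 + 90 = -22103/ 48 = -460.48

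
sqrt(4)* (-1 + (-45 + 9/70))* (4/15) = -24.46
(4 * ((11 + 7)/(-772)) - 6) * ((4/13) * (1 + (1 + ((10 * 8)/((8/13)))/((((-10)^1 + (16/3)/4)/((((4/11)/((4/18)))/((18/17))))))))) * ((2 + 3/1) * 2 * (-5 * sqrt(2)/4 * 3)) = -41101200 * sqrt(2)/27599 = -2106.09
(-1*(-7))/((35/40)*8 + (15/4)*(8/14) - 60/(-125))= 0.73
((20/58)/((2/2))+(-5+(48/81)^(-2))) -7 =-65387/7424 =-8.81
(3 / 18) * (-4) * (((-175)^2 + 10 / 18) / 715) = -110252 / 3861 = -28.56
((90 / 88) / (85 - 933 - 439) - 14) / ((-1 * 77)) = 88093 / 484484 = 0.18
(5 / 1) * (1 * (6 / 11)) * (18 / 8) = 135 / 22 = 6.14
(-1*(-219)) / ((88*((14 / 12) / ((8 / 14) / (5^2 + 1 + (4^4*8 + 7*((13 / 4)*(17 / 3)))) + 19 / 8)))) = 2310169023 / 455950880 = 5.07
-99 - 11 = -110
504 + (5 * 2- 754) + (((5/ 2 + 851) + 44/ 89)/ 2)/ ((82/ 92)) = 1744733/ 7298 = 239.07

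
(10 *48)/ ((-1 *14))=-240/ 7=-34.29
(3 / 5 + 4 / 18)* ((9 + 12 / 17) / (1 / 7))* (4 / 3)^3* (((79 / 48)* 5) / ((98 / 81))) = 321530 / 357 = 900.64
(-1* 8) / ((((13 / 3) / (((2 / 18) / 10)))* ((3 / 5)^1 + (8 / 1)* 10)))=-4 / 15717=-0.00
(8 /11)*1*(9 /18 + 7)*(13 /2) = 390 /11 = 35.45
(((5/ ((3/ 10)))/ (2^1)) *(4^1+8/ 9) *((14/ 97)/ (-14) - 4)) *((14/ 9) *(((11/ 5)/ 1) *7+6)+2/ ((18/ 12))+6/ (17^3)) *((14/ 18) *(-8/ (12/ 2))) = 18342555837760/ 3126716721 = 5866.40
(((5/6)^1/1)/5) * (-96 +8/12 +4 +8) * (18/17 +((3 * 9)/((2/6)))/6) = -6875/34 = -202.21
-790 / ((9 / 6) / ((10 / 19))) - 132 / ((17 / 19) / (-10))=1160960 / 969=1198.10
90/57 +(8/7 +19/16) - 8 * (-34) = 587135/2128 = 275.91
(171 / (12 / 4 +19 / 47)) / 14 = 8037 / 2240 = 3.59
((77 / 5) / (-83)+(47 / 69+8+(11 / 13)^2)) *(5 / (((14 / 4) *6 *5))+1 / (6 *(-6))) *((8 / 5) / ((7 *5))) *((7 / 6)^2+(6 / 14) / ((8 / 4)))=17697387791 / 1344506886450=0.01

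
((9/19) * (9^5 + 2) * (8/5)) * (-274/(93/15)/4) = -291239532/589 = -494464.40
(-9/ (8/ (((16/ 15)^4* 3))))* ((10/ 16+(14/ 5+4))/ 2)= -50688/ 3125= -16.22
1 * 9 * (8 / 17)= 72 / 17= 4.24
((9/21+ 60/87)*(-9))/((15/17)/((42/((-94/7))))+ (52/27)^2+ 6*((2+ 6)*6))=-177232293/5132162857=-0.03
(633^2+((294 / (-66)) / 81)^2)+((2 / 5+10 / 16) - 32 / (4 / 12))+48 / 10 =12721111927633 / 31755240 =400598.83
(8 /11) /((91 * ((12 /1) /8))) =16 /3003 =0.01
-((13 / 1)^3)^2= -4826809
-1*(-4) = 4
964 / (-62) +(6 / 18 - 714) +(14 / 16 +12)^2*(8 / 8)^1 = -3353651 / 5952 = -563.45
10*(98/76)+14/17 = 4431/323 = 13.72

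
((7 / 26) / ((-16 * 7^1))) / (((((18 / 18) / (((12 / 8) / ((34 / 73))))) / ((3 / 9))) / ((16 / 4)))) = -0.01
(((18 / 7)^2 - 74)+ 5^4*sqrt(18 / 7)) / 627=-3302 / 30723+ 625*sqrt(14) / 1463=1.49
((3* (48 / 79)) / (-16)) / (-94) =0.00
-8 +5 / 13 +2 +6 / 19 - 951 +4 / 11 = -2597278 / 2717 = -955.94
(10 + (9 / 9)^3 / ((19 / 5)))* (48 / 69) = 3120 / 437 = 7.14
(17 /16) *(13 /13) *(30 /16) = 255 /128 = 1.99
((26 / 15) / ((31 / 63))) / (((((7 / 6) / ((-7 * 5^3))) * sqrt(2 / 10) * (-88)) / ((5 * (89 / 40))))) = 1822275 * sqrt(5) / 5456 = 746.83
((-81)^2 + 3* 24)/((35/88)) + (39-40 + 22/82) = 23930814/1435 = 16676.53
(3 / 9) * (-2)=-2 / 3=-0.67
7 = 7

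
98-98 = 0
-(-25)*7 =175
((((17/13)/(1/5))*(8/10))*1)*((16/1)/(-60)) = -272/195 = -1.39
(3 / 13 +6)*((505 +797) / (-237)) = -35154 / 1027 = -34.23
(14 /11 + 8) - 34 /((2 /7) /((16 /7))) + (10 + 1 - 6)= -2835 /11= -257.73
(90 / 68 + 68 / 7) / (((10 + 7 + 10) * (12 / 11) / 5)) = 144485 / 77112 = 1.87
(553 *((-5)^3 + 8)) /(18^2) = -7189 /36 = -199.69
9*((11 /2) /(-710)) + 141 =200121 /1420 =140.93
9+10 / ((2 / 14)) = 79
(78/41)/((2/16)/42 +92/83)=2175264/1270795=1.71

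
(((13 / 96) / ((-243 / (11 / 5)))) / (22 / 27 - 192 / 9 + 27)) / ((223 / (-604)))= 21593 / 42147000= 0.00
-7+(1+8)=2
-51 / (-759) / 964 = 17 / 243892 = 0.00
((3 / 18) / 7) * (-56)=-4 / 3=-1.33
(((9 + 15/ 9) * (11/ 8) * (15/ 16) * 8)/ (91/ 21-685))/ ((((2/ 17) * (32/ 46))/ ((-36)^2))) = -5225715/ 2042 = -2559.12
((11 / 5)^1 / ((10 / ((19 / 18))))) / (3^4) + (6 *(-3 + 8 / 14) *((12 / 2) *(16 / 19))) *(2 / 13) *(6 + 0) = -8565680239 / 126044100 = -67.96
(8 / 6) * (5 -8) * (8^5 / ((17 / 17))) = -131072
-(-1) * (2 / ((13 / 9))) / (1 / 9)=162 / 13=12.46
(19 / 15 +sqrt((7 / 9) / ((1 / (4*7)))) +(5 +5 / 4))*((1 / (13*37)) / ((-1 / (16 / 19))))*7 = -20468 / 137085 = -0.15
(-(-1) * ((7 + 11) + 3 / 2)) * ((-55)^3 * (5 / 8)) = -32443125 / 16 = -2027695.31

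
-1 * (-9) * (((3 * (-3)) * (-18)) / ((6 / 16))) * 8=31104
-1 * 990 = -990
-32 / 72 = -4 / 9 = -0.44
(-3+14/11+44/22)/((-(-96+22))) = 3/814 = 0.00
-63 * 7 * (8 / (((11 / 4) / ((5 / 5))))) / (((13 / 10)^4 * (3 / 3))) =-141120000 / 314171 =-449.18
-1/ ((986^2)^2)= -1/ 945165062416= -0.00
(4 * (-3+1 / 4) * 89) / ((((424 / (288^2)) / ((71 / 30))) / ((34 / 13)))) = -4083792768 / 3445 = -1185426.06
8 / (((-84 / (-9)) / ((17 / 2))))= 51 / 7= 7.29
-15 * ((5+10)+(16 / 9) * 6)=-385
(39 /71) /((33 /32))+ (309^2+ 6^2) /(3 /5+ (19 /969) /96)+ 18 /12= 3652402772195 /22950466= 159142.86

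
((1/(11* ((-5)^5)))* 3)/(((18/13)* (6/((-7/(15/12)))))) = 91/1546875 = 0.00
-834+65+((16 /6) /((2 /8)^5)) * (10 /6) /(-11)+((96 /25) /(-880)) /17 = -248818429 /210375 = -1182.74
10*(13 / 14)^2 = 845 / 98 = 8.62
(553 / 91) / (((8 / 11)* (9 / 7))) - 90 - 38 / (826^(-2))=-24267270925 / 936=-25926571.50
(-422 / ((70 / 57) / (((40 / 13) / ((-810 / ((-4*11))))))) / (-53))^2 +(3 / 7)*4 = 1224599159956 / 423937721025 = 2.89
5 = 5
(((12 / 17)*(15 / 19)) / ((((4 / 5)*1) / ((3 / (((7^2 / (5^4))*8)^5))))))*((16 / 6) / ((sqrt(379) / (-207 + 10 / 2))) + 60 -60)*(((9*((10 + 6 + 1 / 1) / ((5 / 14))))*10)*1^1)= -19505023956298828125*sqrt(379) / 148780197891584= -2552236.77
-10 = -10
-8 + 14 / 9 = -6.44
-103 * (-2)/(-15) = -206/15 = -13.73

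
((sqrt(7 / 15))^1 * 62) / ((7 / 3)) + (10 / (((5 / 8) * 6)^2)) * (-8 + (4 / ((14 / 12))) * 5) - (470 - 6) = -144112 / 315 + 62 * sqrt(105) / 35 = -439.35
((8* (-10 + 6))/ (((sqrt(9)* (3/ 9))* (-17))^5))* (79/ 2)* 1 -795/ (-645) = 75306773/ 61053851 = 1.23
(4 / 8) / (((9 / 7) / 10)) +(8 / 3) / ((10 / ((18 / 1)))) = 391 / 45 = 8.69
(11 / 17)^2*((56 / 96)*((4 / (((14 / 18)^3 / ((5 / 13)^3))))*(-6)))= -22052250 / 31111717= -0.71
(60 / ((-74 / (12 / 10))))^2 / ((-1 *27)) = -48 / 1369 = -0.04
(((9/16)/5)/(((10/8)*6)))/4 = 3/800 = 0.00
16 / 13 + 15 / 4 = 259 / 52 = 4.98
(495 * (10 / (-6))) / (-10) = 165 / 2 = 82.50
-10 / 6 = -5 / 3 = -1.67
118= 118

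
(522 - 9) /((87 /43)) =7353 /29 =253.55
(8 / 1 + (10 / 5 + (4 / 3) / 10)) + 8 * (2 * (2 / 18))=536 / 45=11.91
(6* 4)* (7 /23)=168 /23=7.30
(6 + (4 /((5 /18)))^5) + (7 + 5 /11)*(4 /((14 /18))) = 148999326414 /240625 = 619217.98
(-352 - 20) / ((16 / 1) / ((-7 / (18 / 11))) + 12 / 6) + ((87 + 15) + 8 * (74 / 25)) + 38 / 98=27891461 / 82075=339.83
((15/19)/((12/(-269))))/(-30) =269/456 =0.59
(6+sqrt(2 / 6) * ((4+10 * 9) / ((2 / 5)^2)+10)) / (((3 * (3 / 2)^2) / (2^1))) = 16 / 9+4780 * sqrt(3) / 81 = 103.99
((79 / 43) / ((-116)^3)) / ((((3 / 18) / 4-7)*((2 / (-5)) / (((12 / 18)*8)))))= -395 / 175137409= -0.00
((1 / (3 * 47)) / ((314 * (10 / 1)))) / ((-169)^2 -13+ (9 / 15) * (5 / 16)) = 4 / 50557698135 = 0.00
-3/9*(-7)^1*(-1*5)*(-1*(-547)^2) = 10472315/3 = 3490771.67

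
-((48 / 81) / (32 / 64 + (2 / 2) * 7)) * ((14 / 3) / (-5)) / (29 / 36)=1792 / 19575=0.09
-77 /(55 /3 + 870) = -231 /2665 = -0.09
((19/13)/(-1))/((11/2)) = -38/143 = -0.27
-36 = -36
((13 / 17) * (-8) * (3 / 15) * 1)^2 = 10816 / 7225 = 1.50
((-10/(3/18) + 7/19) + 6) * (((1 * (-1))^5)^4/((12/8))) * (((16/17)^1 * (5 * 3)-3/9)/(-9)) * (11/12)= 50.20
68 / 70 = 34 / 35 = 0.97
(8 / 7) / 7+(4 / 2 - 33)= -1511 / 49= -30.84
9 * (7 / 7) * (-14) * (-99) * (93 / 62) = 18711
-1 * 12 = -12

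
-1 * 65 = -65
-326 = -326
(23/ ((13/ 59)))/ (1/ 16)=21712/ 13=1670.15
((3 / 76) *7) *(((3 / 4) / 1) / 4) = 63 / 1216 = 0.05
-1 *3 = -3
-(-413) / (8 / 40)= 2065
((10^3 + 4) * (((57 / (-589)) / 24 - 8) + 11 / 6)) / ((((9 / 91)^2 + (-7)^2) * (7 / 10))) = -1363219403 / 7548810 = -180.59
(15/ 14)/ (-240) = -0.00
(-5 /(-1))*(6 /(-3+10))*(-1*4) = -120 /7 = -17.14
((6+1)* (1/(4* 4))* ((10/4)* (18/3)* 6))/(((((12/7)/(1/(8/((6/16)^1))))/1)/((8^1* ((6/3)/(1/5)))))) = 11025/128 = 86.13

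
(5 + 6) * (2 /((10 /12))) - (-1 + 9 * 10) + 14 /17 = -5251 /85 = -61.78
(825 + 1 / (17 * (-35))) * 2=981748 / 595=1650.00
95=95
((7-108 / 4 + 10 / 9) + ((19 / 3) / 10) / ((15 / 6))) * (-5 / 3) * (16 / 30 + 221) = 6880.66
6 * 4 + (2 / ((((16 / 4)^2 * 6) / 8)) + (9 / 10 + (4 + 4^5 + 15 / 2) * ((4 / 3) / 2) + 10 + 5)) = 3652 / 5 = 730.40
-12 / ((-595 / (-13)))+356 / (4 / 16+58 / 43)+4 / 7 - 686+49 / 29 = -437822513 / 949025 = -461.34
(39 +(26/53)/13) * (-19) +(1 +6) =-38940/53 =-734.72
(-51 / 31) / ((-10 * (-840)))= -0.00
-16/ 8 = -2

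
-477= -477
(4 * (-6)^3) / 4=-216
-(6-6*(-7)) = -48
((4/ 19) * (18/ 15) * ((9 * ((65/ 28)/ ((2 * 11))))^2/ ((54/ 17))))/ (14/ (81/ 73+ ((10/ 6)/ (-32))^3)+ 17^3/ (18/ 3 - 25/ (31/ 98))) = -27596524167459/ 21026806493694386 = -0.00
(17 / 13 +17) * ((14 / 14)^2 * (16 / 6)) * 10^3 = 1904000 / 39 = 48820.51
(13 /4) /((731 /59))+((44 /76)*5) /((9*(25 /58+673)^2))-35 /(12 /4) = -8699342121685783 /762808842921924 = -11.40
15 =15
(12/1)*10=120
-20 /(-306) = 10 /153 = 0.07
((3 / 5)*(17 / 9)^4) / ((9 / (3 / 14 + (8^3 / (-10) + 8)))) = -83771563 / 2296350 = -36.48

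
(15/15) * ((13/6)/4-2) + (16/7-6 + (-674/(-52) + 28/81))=479681/58968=8.13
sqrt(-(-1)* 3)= 1.73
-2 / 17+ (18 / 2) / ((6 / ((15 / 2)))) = 757 / 68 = 11.13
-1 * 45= -45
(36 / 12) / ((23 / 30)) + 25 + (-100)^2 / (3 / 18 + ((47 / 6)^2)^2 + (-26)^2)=31.16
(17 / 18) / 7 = 17 / 126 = 0.13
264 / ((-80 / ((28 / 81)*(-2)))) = 308 / 135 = 2.28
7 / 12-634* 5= -38033 / 12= -3169.42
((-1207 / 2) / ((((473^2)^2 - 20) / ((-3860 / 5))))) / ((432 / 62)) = 0.00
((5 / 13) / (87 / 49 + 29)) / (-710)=-49 / 2783768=-0.00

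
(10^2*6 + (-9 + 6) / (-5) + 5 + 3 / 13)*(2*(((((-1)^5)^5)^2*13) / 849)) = 78758 / 4245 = 18.55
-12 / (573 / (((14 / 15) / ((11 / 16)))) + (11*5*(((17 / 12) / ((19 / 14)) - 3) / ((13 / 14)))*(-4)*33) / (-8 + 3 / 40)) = 210467712 / 26444696245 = 0.01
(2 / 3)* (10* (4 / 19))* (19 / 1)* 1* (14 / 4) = 280 / 3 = 93.33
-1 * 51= -51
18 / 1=18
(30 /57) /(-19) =-10 /361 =-0.03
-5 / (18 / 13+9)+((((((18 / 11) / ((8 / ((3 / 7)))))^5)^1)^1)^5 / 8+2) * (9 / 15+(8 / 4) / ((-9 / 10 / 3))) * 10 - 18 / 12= -311249658107880689561358769703069949062157860991444883893564628151 / 2524024859261984868045258080811345199667146791908674014850056192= -123.31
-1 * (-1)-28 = -27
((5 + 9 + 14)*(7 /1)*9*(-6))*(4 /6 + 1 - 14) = 130536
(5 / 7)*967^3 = 4521155315 / 7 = 645879330.71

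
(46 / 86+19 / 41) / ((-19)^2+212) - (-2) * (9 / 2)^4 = 6627929719 / 8081592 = 820.13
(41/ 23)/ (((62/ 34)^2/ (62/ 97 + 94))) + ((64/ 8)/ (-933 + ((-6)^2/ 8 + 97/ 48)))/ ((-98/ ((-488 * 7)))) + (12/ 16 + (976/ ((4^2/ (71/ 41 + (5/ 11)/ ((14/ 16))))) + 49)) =285962142323924527/ 1204022011253908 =237.51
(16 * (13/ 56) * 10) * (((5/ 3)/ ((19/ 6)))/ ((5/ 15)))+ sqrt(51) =65.79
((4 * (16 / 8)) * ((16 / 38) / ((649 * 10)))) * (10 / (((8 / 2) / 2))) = 32 / 12331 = 0.00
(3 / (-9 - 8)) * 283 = -849 / 17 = -49.94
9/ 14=0.64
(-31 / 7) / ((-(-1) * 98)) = -0.05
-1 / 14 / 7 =-1 / 98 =-0.01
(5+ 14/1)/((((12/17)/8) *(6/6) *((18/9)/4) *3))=1292/9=143.56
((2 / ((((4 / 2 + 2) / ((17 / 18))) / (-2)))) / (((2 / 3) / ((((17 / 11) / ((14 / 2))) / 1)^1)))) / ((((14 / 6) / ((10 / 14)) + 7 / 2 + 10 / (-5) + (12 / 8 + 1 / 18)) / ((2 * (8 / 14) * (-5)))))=86700 / 306691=0.28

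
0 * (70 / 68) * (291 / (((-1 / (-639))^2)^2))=0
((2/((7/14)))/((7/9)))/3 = 12/7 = 1.71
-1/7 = -0.14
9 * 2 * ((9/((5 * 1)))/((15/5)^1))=54/5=10.80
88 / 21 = 4.19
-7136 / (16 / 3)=-1338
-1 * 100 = -100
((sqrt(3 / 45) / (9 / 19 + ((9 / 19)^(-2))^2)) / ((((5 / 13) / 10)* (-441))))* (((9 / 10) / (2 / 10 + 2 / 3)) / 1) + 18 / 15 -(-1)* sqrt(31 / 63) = -124659* sqrt(15) / 621111260 + sqrt(217) / 21 + 6 / 5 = 1.90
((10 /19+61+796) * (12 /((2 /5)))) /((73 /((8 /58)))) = 1955160 /40223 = 48.61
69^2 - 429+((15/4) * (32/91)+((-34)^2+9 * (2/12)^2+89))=2030599/364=5578.57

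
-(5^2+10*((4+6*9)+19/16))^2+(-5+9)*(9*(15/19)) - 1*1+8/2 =-462692067/1216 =-380503.34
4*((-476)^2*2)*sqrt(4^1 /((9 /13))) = 3625216*sqrt(13) /3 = 4356967.39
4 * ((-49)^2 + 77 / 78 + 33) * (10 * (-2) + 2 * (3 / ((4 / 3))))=-5887799 / 39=-150969.21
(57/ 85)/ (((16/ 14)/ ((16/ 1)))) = 798/ 85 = 9.39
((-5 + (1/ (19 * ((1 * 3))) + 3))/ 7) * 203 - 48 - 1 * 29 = -7666/ 57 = -134.49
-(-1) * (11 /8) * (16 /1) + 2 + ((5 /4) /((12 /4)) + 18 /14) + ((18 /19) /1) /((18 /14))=42197 /1596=26.44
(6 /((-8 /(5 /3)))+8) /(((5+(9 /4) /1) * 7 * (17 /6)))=162 /3451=0.05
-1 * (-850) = 850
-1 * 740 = -740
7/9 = 0.78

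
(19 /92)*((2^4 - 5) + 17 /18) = 2.47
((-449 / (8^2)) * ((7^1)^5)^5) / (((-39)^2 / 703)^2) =-297582913473523284918654071687 / 148060224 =-2009877504126451172454.35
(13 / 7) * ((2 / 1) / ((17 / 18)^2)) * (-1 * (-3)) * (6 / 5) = 14.99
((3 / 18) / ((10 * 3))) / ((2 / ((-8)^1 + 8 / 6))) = -1 / 54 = -0.02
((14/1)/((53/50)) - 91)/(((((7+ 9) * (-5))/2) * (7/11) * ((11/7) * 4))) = 4123/8480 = 0.49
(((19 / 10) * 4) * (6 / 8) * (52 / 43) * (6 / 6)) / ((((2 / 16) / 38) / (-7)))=-3153696 / 215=-14668.35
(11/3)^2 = 121/9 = 13.44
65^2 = 4225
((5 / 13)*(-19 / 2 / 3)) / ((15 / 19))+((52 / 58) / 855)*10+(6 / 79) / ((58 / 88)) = -1603713 / 1131754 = -1.42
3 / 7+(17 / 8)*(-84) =-2493 / 14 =-178.07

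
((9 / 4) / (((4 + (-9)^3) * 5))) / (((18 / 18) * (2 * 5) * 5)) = -9 / 725000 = -0.00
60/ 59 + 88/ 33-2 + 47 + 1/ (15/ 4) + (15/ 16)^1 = 49.89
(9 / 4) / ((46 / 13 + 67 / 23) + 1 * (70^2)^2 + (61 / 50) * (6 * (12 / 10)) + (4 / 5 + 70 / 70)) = 336375 / 3589497546808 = 0.00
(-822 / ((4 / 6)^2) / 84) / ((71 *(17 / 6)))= -3699 / 33796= -0.11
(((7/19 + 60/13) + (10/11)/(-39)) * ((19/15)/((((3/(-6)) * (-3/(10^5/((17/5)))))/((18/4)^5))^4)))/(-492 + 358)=-64307068601857984960269927978515625000/800214701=-80362268428080259625560080000.00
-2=-2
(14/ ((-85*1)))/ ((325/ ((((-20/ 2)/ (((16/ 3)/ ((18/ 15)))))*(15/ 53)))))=0.00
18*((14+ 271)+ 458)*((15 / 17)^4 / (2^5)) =253.33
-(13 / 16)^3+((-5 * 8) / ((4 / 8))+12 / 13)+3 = -4079505 / 53248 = -76.61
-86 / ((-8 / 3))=129 / 4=32.25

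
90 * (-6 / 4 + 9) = 675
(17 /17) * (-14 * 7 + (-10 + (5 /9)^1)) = -967 /9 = -107.44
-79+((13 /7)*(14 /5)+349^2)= 608636 /5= 121727.20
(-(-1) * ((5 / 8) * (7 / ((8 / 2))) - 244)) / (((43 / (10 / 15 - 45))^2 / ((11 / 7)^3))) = -1244952181 / 1242528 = -1001.95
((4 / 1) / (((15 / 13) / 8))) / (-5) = -416 / 75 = -5.55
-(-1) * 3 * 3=9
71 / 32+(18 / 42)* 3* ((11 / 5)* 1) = 5653 / 1120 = 5.05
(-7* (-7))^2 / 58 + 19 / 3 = 8305 / 174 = 47.73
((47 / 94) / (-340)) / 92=-1 / 62560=-0.00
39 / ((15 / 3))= 7.80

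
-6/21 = -0.29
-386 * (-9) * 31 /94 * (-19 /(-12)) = 341031 /188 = 1813.99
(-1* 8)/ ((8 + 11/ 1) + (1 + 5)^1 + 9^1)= -4/ 17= -0.24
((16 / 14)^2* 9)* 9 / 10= 2592 / 245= 10.58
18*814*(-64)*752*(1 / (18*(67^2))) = -39176192 / 4489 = -8727.15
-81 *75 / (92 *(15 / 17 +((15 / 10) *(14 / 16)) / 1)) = -137700 / 4577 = -30.09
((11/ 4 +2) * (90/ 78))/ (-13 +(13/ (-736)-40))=-0.10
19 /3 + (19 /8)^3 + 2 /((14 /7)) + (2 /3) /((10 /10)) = 10955 /512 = 21.40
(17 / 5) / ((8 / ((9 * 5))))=153 / 8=19.12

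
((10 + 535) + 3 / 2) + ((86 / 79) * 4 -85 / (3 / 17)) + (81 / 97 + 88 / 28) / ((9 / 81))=33790271 / 321846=104.99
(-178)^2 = 31684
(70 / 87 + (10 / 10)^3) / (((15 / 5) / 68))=10676 / 261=40.90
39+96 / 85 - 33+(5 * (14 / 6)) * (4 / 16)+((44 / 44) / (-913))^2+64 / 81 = 248761190641 / 22956490260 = 10.84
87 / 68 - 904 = -61385 / 68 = -902.72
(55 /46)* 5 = 275 /46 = 5.98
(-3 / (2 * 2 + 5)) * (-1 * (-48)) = -16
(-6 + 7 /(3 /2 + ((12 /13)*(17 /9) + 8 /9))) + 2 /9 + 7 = 25379 /8703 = 2.92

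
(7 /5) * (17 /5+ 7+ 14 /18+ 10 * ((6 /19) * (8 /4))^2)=1724681 /81225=21.23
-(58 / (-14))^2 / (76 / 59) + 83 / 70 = -226017 / 18620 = -12.14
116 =116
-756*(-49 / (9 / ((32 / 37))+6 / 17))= 6717312 / 1951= 3443.01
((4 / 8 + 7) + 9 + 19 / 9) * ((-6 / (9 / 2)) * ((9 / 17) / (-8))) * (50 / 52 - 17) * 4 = -46565 / 442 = -105.35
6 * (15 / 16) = 45 / 8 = 5.62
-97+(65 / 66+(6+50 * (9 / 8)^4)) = -9.92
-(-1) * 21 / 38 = 21 / 38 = 0.55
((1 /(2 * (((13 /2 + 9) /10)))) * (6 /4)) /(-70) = -3 /434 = -0.01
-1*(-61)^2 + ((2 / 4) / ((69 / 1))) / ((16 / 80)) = -513493 / 138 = -3720.96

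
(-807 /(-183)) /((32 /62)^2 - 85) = -258509 /4967169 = -0.05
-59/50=-1.18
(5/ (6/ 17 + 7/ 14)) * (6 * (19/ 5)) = 3876/ 29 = 133.66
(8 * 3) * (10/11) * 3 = 720/11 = 65.45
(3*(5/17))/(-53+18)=-3/119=-0.03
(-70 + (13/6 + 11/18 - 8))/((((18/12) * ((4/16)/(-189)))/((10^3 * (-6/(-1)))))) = 227472000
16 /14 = 8 /7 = 1.14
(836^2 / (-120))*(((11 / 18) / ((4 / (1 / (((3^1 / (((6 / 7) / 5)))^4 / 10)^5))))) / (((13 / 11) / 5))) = -0.00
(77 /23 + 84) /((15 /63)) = 42189 /115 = 366.86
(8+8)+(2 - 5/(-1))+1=24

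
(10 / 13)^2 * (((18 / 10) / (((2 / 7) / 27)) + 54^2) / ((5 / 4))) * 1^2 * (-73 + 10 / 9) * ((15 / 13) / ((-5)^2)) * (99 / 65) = -5271305688 / 714025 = -7382.52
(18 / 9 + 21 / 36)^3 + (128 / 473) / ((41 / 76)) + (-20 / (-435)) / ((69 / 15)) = 396786154309 / 22351906368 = 17.75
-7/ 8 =-0.88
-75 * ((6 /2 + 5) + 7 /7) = -675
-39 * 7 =-273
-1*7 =-7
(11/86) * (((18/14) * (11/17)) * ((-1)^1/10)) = -1089/102340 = -0.01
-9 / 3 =-3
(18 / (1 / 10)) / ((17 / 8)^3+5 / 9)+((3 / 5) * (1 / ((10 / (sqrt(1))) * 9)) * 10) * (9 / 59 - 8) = 712396649 / 41397645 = 17.21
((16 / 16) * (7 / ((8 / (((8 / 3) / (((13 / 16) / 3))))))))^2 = 12544 / 169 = 74.22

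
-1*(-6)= 6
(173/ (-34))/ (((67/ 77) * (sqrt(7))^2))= -1903/ 2278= -0.84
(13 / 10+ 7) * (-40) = -332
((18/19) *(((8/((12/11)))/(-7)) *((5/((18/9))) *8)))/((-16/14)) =330/19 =17.37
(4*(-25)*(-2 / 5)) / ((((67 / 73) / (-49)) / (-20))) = 2861600 / 67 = 42710.45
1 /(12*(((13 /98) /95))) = 4655 /78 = 59.68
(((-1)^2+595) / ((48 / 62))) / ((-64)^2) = 4619 / 24576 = 0.19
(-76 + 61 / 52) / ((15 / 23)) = -29831 / 260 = -114.73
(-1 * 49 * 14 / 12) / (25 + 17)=-49 / 36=-1.36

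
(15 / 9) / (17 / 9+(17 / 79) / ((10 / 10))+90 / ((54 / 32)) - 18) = 1185 / 26618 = 0.04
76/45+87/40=1391/360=3.86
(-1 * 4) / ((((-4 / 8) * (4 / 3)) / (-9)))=-54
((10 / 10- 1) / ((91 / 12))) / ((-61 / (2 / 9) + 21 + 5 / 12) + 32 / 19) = 0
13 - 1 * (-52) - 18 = 47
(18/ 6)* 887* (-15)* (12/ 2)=-239490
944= 944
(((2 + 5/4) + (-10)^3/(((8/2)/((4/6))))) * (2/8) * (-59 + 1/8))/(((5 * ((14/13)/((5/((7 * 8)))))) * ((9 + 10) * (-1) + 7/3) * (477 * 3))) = -75517/45158400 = -0.00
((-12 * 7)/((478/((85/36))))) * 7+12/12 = -2731/1434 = -1.90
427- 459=-32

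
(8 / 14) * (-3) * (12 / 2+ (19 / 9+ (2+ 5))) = -544 / 21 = -25.90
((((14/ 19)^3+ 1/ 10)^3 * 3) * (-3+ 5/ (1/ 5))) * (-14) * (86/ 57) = -133599107042528589/ 766383282225125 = -174.32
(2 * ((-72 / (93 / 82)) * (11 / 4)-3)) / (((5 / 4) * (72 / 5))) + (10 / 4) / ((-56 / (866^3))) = -37749998395 / 1302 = -28993854.37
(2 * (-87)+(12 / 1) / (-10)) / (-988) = 219 / 1235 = 0.18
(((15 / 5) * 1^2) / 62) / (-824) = -3 / 51088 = -0.00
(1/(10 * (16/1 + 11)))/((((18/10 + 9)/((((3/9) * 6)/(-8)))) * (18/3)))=-1/69984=-0.00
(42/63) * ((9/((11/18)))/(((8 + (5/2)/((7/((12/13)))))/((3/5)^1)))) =14742/20845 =0.71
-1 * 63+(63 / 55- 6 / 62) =-105627 / 1705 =-61.95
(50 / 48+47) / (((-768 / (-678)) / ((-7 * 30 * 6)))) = -53438.85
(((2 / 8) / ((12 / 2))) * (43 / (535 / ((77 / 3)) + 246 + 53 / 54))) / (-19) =-29799 / 84635044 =-0.00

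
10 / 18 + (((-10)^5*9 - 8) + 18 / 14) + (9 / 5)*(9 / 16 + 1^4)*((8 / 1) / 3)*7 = -113394161 / 126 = -899953.66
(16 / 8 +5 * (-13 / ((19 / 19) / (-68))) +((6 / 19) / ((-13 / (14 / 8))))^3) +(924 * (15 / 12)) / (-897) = 12257472695821 / 2772737032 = 4420.71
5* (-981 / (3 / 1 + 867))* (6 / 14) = -2.42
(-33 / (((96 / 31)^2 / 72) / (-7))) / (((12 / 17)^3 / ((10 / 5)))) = 363547261 / 36864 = 9861.85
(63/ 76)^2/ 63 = 63/ 5776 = 0.01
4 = 4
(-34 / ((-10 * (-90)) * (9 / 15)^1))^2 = 289 / 72900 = 0.00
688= 688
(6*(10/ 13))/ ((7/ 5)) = 300/ 91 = 3.30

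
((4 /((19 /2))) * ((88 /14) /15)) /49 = 352 /97755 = 0.00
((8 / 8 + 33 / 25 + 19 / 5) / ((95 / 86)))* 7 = 92106 / 2375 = 38.78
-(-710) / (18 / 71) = 25205 / 9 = 2800.56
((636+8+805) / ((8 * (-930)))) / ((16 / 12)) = -1449 / 9920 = -0.15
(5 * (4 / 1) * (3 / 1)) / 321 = 20 / 107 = 0.19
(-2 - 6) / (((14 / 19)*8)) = -19 / 14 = -1.36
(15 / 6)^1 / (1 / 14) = 35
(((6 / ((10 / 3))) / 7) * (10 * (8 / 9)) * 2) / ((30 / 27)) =144 / 35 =4.11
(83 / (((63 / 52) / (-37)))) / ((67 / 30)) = -1596920 / 1407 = -1134.98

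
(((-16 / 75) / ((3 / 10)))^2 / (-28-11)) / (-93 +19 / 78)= 2048 / 14650875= 0.00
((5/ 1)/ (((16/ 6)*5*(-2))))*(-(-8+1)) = -21/ 16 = -1.31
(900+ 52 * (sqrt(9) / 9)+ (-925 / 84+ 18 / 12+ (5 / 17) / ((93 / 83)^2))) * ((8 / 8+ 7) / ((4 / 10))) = 18691981435 / 1029231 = 18161.11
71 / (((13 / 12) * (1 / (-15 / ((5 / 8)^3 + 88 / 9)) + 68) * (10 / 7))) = 580608 / 852137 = 0.68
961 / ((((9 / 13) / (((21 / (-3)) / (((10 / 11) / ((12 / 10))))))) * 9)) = -961961 / 675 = -1425.13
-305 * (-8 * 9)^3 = 113840640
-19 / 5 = -3.80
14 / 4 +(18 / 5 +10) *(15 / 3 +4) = 1259 / 10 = 125.90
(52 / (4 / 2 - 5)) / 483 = -52 / 1449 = -0.04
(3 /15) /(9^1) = 1 /45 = 0.02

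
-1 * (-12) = 12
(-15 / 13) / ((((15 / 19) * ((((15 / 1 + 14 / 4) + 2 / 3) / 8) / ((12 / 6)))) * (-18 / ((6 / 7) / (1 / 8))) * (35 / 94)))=457216 / 366275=1.25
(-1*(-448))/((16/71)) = 1988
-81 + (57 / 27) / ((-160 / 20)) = -5851 / 72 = -81.26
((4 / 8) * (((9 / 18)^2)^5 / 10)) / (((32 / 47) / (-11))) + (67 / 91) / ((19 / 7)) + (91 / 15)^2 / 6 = 139958284987 / 21852979200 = 6.40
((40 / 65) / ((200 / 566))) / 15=566 / 4875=0.12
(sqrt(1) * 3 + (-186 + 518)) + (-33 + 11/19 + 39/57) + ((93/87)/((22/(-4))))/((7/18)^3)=623590658/2078923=299.96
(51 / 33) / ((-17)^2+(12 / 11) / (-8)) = 34 / 6355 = 0.01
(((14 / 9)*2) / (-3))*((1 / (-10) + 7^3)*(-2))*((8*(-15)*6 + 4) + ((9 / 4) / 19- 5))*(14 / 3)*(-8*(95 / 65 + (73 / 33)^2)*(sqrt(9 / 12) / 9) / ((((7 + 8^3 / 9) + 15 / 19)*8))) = 1095487322356*sqrt(3) / 83880225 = 22620.82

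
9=9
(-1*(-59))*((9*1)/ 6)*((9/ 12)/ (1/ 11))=5841/ 8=730.12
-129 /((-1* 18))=43 /6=7.17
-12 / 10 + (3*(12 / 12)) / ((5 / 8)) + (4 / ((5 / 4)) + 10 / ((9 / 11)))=856 / 45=19.02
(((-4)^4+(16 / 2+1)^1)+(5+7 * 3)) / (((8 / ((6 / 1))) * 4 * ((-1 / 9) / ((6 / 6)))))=-7857 / 16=-491.06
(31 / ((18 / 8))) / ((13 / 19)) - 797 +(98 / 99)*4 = -994727 / 1287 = -772.90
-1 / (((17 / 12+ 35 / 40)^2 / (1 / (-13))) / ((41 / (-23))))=-23616 / 904475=-0.03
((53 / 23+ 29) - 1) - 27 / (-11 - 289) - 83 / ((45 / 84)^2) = -5357461 / 20700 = -258.81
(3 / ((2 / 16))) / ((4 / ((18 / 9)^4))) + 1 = 97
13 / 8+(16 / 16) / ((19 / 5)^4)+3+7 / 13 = 70047377 / 13553384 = 5.17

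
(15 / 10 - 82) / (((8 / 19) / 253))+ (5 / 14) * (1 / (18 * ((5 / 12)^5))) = -3385820033 / 70000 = -48368.86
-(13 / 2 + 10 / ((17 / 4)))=-301 / 34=-8.85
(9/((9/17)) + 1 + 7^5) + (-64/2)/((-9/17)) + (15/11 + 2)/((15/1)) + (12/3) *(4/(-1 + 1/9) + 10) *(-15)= 8195056/495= 16555.67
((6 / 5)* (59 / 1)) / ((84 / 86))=2537 / 35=72.49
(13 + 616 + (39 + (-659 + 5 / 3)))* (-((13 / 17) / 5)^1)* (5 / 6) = -208 / 153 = -1.36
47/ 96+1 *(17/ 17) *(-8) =-721/ 96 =-7.51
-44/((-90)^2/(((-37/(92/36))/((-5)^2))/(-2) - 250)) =3158837/2328750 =1.36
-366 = -366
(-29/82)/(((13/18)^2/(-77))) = 361746/6929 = 52.21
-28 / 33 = -0.85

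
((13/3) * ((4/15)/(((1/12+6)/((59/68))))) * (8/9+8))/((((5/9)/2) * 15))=98176/279225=0.35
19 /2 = 9.50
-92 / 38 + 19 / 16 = -375 / 304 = -1.23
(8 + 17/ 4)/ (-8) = -49/ 32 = -1.53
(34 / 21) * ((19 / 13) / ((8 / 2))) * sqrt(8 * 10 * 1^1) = 646 * sqrt(5) / 273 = 5.29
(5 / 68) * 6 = 15 / 34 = 0.44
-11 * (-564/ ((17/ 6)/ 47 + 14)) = 1749528/ 3965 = 441.24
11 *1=11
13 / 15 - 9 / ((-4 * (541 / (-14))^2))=3811468 / 4390215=0.87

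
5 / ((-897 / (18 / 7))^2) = 180 / 4380649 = 0.00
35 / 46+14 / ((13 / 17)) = 11403 / 598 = 19.07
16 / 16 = 1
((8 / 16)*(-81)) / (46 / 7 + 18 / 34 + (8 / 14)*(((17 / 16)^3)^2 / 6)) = -17326669824 / 3096494279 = -5.60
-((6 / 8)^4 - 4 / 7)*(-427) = -27877 / 256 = -108.89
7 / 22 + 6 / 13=223 / 286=0.78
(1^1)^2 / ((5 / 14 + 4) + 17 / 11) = 154 / 909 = 0.17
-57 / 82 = -0.70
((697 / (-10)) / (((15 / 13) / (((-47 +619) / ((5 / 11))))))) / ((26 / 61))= -178344.64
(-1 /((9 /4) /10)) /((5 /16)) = -128 /9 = -14.22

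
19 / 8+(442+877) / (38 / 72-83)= -323461 / 23752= -13.62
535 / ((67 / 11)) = 5885 / 67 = 87.84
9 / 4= 2.25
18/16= 9/8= 1.12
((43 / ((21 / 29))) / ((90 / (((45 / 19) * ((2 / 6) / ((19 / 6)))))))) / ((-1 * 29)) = -0.01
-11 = -11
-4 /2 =-2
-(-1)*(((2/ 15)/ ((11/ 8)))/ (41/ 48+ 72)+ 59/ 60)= 454525/ 461604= 0.98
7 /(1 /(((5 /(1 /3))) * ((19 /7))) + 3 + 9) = 1995 /3427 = 0.58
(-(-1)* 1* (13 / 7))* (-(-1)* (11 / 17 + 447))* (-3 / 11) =-296790 / 1309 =-226.73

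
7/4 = 1.75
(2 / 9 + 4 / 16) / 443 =17 / 15948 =0.00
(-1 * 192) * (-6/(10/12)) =1382.40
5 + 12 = 17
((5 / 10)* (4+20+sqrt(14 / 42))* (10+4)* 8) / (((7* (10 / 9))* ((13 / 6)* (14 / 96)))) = 3456* sqrt(3) / 455+248832 / 455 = 560.04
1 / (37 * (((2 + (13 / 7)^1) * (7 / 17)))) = 17 / 999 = 0.02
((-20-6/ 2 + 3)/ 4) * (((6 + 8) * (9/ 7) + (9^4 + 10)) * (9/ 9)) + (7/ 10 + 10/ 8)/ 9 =-1976687/ 60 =-32944.78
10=10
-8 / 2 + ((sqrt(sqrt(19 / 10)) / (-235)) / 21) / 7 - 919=-923 - 10^(3 / 4) * 19^(1 / 4) / 345450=-923.00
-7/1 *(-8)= 56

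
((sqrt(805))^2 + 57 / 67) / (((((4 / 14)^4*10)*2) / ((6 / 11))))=48613047 / 14740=3298.04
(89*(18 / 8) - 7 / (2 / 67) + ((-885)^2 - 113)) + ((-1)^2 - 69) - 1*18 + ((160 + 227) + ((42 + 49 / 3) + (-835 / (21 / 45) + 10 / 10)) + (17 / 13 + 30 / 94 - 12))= 40116810497 / 51324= 781638.42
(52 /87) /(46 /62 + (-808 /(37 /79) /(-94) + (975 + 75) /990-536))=-7708987 /6653220658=-0.00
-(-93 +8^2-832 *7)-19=5834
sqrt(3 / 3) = 1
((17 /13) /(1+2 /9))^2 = 23409 /20449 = 1.14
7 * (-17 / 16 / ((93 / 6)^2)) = -119 / 3844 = -0.03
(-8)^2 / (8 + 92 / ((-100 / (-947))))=1600 / 21981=0.07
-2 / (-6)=1 / 3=0.33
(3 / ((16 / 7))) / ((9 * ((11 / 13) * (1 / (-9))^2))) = 2457 / 176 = 13.96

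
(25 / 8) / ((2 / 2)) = 25 / 8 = 3.12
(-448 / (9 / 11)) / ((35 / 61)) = -42944 / 45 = -954.31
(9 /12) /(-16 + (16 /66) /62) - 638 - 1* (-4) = -41502173 /65456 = -634.05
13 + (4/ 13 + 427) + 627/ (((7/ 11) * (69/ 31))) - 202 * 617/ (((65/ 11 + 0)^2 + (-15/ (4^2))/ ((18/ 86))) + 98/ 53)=-8847308682937/ 2971697911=-2977.19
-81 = -81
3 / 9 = 1 / 3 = 0.33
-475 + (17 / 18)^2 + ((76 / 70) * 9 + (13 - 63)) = -514.34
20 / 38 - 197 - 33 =-4360 / 19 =-229.47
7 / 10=0.70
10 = 10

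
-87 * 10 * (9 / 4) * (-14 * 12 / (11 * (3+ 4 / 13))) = 4275180 / 473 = 9038.44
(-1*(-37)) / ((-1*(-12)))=37 / 12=3.08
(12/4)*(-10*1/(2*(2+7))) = -5/3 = -1.67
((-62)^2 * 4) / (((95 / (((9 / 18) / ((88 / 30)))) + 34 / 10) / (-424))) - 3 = -97816593 / 8411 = -11629.60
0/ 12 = 0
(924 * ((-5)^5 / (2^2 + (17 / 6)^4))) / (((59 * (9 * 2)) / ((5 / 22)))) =-9450000 / 1046719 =-9.03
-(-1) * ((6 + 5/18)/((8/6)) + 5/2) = 173/24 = 7.21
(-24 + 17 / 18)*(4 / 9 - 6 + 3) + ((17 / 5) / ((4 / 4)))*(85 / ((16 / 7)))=185.36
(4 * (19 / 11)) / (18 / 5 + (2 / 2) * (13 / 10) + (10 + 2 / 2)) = 760 / 1749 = 0.43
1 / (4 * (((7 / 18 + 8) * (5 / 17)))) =0.10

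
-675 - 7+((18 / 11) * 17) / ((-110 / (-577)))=-324329 / 605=-536.08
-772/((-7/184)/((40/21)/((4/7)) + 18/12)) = 98080.76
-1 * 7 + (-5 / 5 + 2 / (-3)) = -26 / 3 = -8.67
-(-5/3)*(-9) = -15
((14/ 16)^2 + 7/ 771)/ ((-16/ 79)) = -3019933/ 789504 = -3.83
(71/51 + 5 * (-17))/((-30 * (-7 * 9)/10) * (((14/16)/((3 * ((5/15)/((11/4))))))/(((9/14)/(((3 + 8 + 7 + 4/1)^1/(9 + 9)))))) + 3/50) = -131200/1356923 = -0.10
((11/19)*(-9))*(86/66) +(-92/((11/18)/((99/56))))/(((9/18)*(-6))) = 10896/133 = 81.92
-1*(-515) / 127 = 515 / 127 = 4.06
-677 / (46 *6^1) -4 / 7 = -5843 / 1932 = -3.02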